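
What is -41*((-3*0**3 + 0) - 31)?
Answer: 1271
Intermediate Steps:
-41*((-3*0**3 + 0) - 31) = -41*((-3*0 + 0) - 31) = -41*((0 + 0) - 31) = -41*(0 - 31) = -41*(-31) = 1271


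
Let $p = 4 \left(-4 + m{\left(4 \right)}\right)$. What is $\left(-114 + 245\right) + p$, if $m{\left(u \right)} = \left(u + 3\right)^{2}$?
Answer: $311$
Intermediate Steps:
$m{\left(u \right)} = \left(3 + u\right)^{2}$
$p = 180$ ($p = 4 \left(-4 + \left(3 + 4\right)^{2}\right) = 4 \left(-4 + 7^{2}\right) = 4 \left(-4 + 49\right) = 4 \cdot 45 = 180$)
$\left(-114 + 245\right) + p = \left(-114 + 245\right) + 180 = 131 + 180 = 311$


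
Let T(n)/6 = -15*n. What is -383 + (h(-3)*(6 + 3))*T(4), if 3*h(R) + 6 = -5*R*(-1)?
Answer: 22297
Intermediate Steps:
T(n) = -90*n (T(n) = 6*(-15*n) = -90*n)
h(R) = -2 + 5*R/3 (h(R) = -2 + (-5*R*(-1))/3 = -2 + (5*R)/3 = -2 + 5*R/3)
-383 + (h(-3)*(6 + 3))*T(4) = -383 + ((-2 + (5/3)*(-3))*(6 + 3))*(-90*4) = -383 + ((-2 - 5)*9)*(-360) = -383 - 7*9*(-360) = -383 - 63*(-360) = -383 + 22680 = 22297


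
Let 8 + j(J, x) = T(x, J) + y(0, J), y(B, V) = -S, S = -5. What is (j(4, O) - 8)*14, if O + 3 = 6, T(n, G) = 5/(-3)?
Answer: -532/3 ≈ -177.33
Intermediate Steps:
y(B, V) = 5 (y(B, V) = -1*(-5) = 5)
T(n, G) = -5/3 (T(n, G) = 5*(-1/3) = -5/3)
O = 3 (O = -3 + 6 = 3)
j(J, x) = -14/3 (j(J, x) = -8 + (-5/3 + 5) = -8 + 10/3 = -14/3)
(j(4, O) - 8)*14 = (-14/3 - 8)*14 = -38/3*14 = -532/3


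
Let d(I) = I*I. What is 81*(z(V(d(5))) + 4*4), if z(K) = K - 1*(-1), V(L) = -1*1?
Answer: 1296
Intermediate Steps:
d(I) = I²
V(L) = -1
z(K) = 1 + K (z(K) = K + 1 = 1 + K)
81*(z(V(d(5))) + 4*4) = 81*((1 - 1) + 4*4) = 81*(0 + 16) = 81*16 = 1296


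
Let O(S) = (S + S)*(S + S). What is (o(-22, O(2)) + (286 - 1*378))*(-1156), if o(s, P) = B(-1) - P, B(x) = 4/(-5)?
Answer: 628864/5 ≈ 1.2577e+5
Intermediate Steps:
B(x) = -⅘ (B(x) = 4*(-⅕) = -⅘)
O(S) = 4*S² (O(S) = (2*S)*(2*S) = 4*S²)
o(s, P) = -⅘ - P
(o(-22, O(2)) + (286 - 1*378))*(-1156) = ((-⅘ - 4*2²) + (286 - 1*378))*(-1156) = ((-⅘ - 4*4) + (286 - 378))*(-1156) = ((-⅘ - 1*16) - 92)*(-1156) = ((-⅘ - 16) - 92)*(-1156) = (-84/5 - 92)*(-1156) = -544/5*(-1156) = 628864/5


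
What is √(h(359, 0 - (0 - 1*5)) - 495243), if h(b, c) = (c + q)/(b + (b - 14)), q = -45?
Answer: I*√958790558/44 ≈ 703.74*I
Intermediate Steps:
h(b, c) = (-45 + c)/(-14 + 2*b) (h(b, c) = (c - 45)/(b + (b - 14)) = (-45 + c)/(b + (-14 + b)) = (-45 + c)/(-14 + 2*b))
√(h(359, 0 - (0 - 1*5)) - 495243) = √((-45 + (0 - (0 - 1*5)))/(2*(-7 + 359)) - 495243) = √((½)*(-45 + (0 - (0 - 5)))/352 - 495243) = √((½)*(1/352)*(-45 + (0 - 1*(-5))) - 495243) = √((½)*(1/352)*(-45 + (0 + 5)) - 495243) = √((½)*(1/352)*(-45 + 5) - 495243) = √((½)*(1/352)*(-40) - 495243) = √(-5/88 - 495243) = √(-43581389/88) = I*√958790558/44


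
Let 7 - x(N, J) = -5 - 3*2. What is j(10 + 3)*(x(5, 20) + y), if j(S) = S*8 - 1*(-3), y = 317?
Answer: 35845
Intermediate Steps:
x(N, J) = 18 (x(N, J) = 7 - (-5 - 3*2) = 7 - (-5 - 6) = 7 - 1*(-11) = 7 + 11 = 18)
j(S) = 3 + 8*S (j(S) = 8*S + 3 = 3 + 8*S)
j(10 + 3)*(x(5, 20) + y) = (3 + 8*(10 + 3))*(18 + 317) = (3 + 8*13)*335 = (3 + 104)*335 = 107*335 = 35845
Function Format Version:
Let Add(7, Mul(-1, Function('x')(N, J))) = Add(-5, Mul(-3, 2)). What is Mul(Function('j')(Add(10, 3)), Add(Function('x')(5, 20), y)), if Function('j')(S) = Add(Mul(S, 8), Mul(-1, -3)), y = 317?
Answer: 35845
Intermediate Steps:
Function('x')(N, J) = 18 (Function('x')(N, J) = Add(7, Mul(-1, Add(-5, Mul(-3, 2)))) = Add(7, Mul(-1, Add(-5, -6))) = Add(7, Mul(-1, -11)) = Add(7, 11) = 18)
Function('j')(S) = Add(3, Mul(8, S)) (Function('j')(S) = Add(Mul(8, S), 3) = Add(3, Mul(8, S)))
Mul(Function('j')(Add(10, 3)), Add(Function('x')(5, 20), y)) = Mul(Add(3, Mul(8, Add(10, 3))), Add(18, 317)) = Mul(Add(3, Mul(8, 13)), 335) = Mul(Add(3, 104), 335) = Mul(107, 335) = 35845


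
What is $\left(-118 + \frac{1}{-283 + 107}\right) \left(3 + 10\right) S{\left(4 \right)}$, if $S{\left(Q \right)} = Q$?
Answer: $- \frac{269997}{44} \approx -6136.3$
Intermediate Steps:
$\left(-118 + \frac{1}{-283 + 107}\right) \left(3 + 10\right) S{\left(4 \right)} = \left(-118 + \frac{1}{-283 + 107}\right) \left(3 + 10\right) 4 = \left(-118 + \frac{1}{-176}\right) 13 \cdot 4 = \left(-118 - \frac{1}{176}\right) 52 = \left(- \frac{20769}{176}\right) 52 = - \frac{269997}{44}$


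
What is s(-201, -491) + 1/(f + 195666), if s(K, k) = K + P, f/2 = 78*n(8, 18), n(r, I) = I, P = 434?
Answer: 46244443/198474 ≈ 233.00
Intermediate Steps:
f = 2808 (f = 2*(78*18) = 2*1404 = 2808)
s(K, k) = 434 + K (s(K, k) = K + 434 = 434 + K)
s(-201, -491) + 1/(f + 195666) = (434 - 201) + 1/(2808 + 195666) = 233 + 1/198474 = 46244443/198474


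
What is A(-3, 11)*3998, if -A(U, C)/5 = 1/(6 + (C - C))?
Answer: -9995/3 ≈ -3331.7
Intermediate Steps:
A(U, C) = -5/6 (A(U, C) = -5/(6 + (C - C)) = -5/(6 + 0) = -5/6)
A(-3, 11)*3998 = -5/6*3998 = -9995/3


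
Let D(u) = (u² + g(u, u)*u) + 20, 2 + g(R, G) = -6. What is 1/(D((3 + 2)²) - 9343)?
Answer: -1/8898 ≈ -0.00011238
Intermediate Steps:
g(R, G) = -8 (g(R, G) = -2 - 6 = -8)
D(u) = 20 + u² - 8*u (D(u) = (u² - 8*u) + 20 = 20 + u² - 8*u)
1/(D((3 + 2)²) - 9343) = 1/((20 + ((3 + 2)²)² - 8*(3 + 2)²) - 9343) = 1/((20 + (5²)² - 8*5²) - 9343) = 1/((20 + 25² - 8*25) - 9343) = 1/((20 + 625 - 200) - 9343) = 1/(445 - 9343) = 1/(-8898) = -1/8898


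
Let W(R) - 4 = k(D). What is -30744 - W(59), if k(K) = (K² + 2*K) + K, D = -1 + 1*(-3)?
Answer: -30752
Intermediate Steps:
D = -4 (D = -1 - 3 = -4)
k(K) = K² + 3*K
W(R) = 8 (W(R) = 4 - 4*(3 - 4) = 4 - 4*(-1) = 4 + 4 = 8)
-30744 - W(59) = -30744 - 1*8 = -30744 - 8 = -30752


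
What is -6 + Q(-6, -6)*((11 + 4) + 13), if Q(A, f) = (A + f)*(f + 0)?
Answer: 2010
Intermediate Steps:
Q(A, f) = f*(A + f) (Q(A, f) = (A + f)*f = f*(A + f))
-6 + Q(-6, -6)*((11 + 4) + 13) = -6 + (-6*(-6 - 6))*((11 + 4) + 13) = -6 + (-6*(-12))*(15 + 13) = -6 + 72*28 = -6 + 2016 = 2010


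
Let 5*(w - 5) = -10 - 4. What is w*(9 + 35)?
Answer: 484/5 ≈ 96.800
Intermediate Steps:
w = 11/5 (w = 5 + (-10 - 4)/5 = 5 + (⅕)*(-14) = 5 - 14/5 = 11/5 ≈ 2.2000)
w*(9 + 35) = 11*(9 + 35)/5 = (11/5)*44 = 484/5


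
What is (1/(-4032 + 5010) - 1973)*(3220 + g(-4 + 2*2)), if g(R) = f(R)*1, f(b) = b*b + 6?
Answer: -3112433509/489 ≈ -6.3649e+6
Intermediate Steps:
f(b) = 6 + b² (f(b) = b² + 6 = 6 + b²)
g(R) = 6 + R² (g(R) = (6 + R²)*1 = 6 + R²)
(1/(-4032 + 5010) - 1973)*(3220 + g(-4 + 2*2)) = (1/(-4032 + 5010) - 1973)*(3220 + (6 + (-4 + 2*2)²)) = (1/978 - 1973)*(3220 + (6 + (-4 + 4)²)) = (1/978 - 1973)*(3220 + (6 + 0²)) = -1929593*(3220 + (6 + 0))/978 = -1929593*(3220 + 6)/978 = -1929593/978*3226 = -3112433509/489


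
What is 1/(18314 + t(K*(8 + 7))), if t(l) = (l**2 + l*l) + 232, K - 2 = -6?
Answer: 1/25746 ≈ 3.8841e-5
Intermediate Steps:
K = -4 (K = 2 - 6 = -4)
t(l) = 232 + 2*l**2 (t(l) = (l**2 + l**2) + 232 = 2*l**2 + 232 = 232 + 2*l**2)
1/(18314 + t(K*(8 + 7))) = 1/(18314 + (232 + 2*(-4*(8 + 7))**2)) = 1/(18314 + (232 + 2*(-4*15)**2)) = 1/(18314 + (232 + 2*(-60)**2)) = 1/(18314 + (232 + 2*3600)) = 1/(18314 + (232 + 7200)) = 1/(18314 + 7432) = 1/25746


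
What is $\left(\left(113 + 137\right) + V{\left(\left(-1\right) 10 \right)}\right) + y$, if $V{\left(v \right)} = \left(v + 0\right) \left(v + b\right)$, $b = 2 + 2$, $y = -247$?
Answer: $63$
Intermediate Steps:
$b = 4$
$V{\left(v \right)} = v \left(4 + v\right)$ ($V{\left(v \right)} = \left(v + 0\right) \left(v + 4\right) = v \left(4 + v\right)$)
$\left(\left(113 + 137\right) + V{\left(\left(-1\right) 10 \right)}\right) + y = \left(\left(113 + 137\right) + \left(-1\right) 10 \left(4 - 10\right)\right) - 247 = \left(250 - 10 \left(4 - 10\right)\right) - 247 = \left(250 - -60\right) - 247 = \left(250 + 60\right) - 247 = 310 - 247 = 63$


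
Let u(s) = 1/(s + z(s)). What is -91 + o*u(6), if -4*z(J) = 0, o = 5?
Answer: -541/6 ≈ -90.167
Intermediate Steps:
z(J) = 0 (z(J) = -1/4*0 = 0)
u(s) = 1/s (u(s) = 1/(s + 0) = 1/s)
-91 + o*u(6) = -91 + 5/6 = -541/6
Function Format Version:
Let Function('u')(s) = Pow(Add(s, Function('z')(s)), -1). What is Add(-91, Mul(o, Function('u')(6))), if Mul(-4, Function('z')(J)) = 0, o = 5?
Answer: Rational(-541, 6) ≈ -90.167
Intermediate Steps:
Function('z')(J) = 0 (Function('z')(J) = Mul(Rational(-1, 4), 0) = 0)
Function('u')(s) = Pow(s, -1) (Function('u')(s) = Pow(Add(s, 0), -1) = Pow(s, -1))
Add(-91, Mul(o, Function('u')(6))) = Add(-91, Mul(5, Pow(6, -1))) = Add(-91, Mul(5, Rational(1, 6))) = Add(-91, Rational(5, 6)) = Rational(-541, 6)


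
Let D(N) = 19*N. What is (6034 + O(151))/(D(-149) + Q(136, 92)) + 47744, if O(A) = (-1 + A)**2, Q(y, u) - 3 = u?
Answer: 65299525/1368 ≈ 47734.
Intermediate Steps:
Q(y, u) = 3 + u
(6034 + O(151))/(D(-149) + Q(136, 92)) + 47744 = (6034 + (-1 + 151)**2)/(19*(-149) + (3 + 92)) + 47744 = (6034 + 150**2)/(-2831 + 95) + 47744 = (6034 + 22500)/(-2736) + 47744 = 28534*(-1/2736) + 47744 = -14267/1368 + 47744 = 65299525/1368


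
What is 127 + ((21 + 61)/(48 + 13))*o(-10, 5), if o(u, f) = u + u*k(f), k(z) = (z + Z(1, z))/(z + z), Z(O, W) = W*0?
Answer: 6517/61 ≈ 106.84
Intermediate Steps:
Z(O, W) = 0
k(z) = ½ (k(z) = (z + 0)/(z + z) = z/((2*z)) = z*(1/(2*z)) = ½)
o(u, f) = 3*u/2 (o(u, f) = u + u*(½) = u + u/2 = 3*u/2)
127 + ((21 + 61)/(48 + 13))*o(-10, 5) = 127 + ((21 + 61)/(48 + 13))*((3/2)*(-10)) = 127 + (82/61)*(-15) = 127 - 1230/61 = 6517/61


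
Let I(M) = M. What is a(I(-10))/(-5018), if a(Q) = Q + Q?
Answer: 10/2509 ≈ 0.0039857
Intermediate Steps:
a(Q) = 2*Q
a(I(-10))/(-5018) = (2*(-10))/(-5018) = -20*(-1/5018) = 10/2509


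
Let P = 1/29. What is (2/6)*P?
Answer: 1/87 ≈ 0.011494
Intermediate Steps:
P = 1/29 ≈ 0.034483
(2/6)*P = (2/6)*(1/29) = ((⅙)*2)*(1/29) = (⅓)*(1/29) = 1/87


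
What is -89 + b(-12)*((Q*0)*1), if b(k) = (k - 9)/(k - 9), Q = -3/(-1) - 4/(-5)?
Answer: -89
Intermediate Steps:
Q = 19/5 (Q = -3*(-1) - 4*(-⅕) = 3 + ⅘ = 19/5 ≈ 3.8000)
b(k) = 1 (b(k) = (-9 + k)/(-9 + k) = 1)
-89 + b(-12)*((Q*0)*1) = -89 + 1*(((19/5)*0)*1) = -89 + 1*(0*1) = -89 + 1*0 = -89 + 0 = -89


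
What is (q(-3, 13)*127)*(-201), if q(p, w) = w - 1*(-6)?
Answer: -485013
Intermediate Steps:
q(p, w) = 6 + w (q(p, w) = w + 6 = 6 + w)
(q(-3, 13)*127)*(-201) = ((6 + 13)*127)*(-201) = (19*127)*(-201) = 2413*(-201) = -485013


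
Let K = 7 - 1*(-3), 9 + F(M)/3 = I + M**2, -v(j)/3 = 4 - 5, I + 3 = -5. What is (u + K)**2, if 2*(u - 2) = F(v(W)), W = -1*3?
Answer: 0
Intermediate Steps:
W = -3
I = -8 (I = -3 - 5 = -8)
v(j) = 3 (v(j) = -3*(4 - 5) = -3*(-1) = 3)
F(M) = -51 + 3*M**2 (F(M) = -27 + 3*(-8 + M**2) = -27 + (-24 + 3*M**2) = -51 + 3*M**2)
u = -10 (u = 2 + (-51 + 3*3**2)/2 = 2 + (-51 + 3*9)/2 = 2 + (-51 + 27)/2 = 2 + (1/2)*(-24) = 2 - 12 = -10)
K = 10 (K = 7 + 3 = 10)
(u + K)**2 = (-10 + 10)**2 = 0**2 = 0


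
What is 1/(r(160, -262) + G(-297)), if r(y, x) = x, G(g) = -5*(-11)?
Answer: -1/207 ≈ -0.0048309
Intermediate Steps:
G(g) = 55
1/(r(160, -262) + G(-297)) = 1/(-262 + 55) = 1/(-207) = -1/207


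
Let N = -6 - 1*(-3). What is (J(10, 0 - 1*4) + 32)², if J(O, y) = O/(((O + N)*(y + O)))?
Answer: 458329/441 ≈ 1039.3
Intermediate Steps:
N = -3 (N = -6 + 3 = -3)
J(O, y) = O/((-3 + O)*(O + y)) (J(O, y) = O/(((O - 3)*(y + O))) = O/(((-3 + O)*(O + y))) = O*(1/((-3 + O)*(O + y))) = O/((-3 + O)*(O + y)))
(J(10, 0 - 1*4) + 32)² = (10/(10² - 3*10 - 3*(0 - 1*4) + 10*(0 - 1*4)) + 32)² = (10/(100 - 30 - 3*(0 - 4) + 10*(0 - 4)) + 32)² = (10/(100 - 30 - 3*(-4) + 10*(-4)) + 32)² = (10/(100 - 30 + 12 - 40) + 32)² = (10/42 + 32)² = (10*(1/42) + 32)² = (5/21 + 32)² = (677/21)² = 458329/441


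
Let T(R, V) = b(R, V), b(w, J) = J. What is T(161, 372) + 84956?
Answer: 85328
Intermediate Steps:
T(R, V) = V
T(161, 372) + 84956 = 372 + 84956 = 85328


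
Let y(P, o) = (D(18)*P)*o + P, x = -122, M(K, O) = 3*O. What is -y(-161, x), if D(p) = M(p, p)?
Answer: -1060507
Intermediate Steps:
D(p) = 3*p
y(P, o) = P + 54*P*o (y(P, o) = ((3*18)*P)*o + P = (54*P)*o + P = 54*P*o + P = P + 54*P*o)
-y(-161, x) = -(-161)*(1 + 54*(-122)) = -(-161)*(1 - 6588) = -(-161)*(-6587) = -1*1060507 = -1060507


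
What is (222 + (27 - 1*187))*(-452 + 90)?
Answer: -22444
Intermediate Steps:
(222 + (27 - 1*187))*(-452 + 90) = (222 + (27 - 187))*(-362) = (222 - 160)*(-362) = 62*(-362) = -22444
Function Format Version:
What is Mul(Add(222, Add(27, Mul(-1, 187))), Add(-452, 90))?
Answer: -22444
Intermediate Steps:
Mul(Add(222, Add(27, Mul(-1, 187))), Add(-452, 90)) = Mul(Add(222, Add(27, -187)), -362) = Mul(Add(222, -160), -362) = Mul(62, -362) = -22444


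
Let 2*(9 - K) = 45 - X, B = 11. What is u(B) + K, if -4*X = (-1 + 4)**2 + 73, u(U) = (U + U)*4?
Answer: 257/4 ≈ 64.250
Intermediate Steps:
u(U) = 8*U (u(U) = (2*U)*4 = 8*U)
X = -41/2 (X = -((-1 + 4)**2 + 73)/4 = -(3**2 + 73)/4 = -(9 + 73)/4 = -1/4*82 = -41/2 ≈ -20.500)
K = -95/4 (K = 9 - (45 - 1*(-41/2))/2 = 9 - (45 + 41/2)/2 = 9 - 1/2*131/2 = 9 - 131/4 = -95/4 ≈ -23.750)
u(B) + K = 8*11 - 95/4 = 88 - 95/4 = 257/4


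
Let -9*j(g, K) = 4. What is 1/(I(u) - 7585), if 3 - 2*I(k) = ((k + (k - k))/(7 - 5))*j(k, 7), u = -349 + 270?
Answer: -18/136661 ≈ -0.00013171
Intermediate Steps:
u = -79
j(g, K) = -4/9 (j(g, K) = -⅑*4 = -4/9)
I(k) = 3/2 + k/9 (I(k) = 3/2 - (k + (k - k))/(7 - 5)*(-4)/(2*9) = 3/2 - (k + 0)/2*(-4)/(2*9) = 3/2 - k*(½)*(-4)/(2*9) = 3/2 - k/2*(-4)/(2*9) = 3/2 - (-1)*k/9 = 3/2 + k/9)
1/(I(u) - 7585) = 1/((3/2 + (⅑)*(-79)) - 7585) = 1/((3/2 - 79/9) - 7585) = 1/(-131/18 - 7585) = 1/(-136661/18) = -18/136661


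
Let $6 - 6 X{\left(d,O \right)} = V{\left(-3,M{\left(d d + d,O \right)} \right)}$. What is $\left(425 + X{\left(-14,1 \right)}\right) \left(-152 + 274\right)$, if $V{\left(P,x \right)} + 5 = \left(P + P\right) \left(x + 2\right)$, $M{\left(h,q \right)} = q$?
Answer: $\frac{157319}{3} \approx 52440.0$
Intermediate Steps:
$V{\left(P,x \right)} = -5 + 2 P \left(2 + x\right)$ ($V{\left(P,x \right)} = -5 + \left(P + P\right) \left(x + 2\right) = -5 + 2 P \left(2 + x\right)$)
$X{\left(d,O \right)} = \frac{23}{6} + O$ ($X{\left(d,O \right)} = 1 - \frac{-5 + 4 \left(-3\right) + 2 \left(-3\right) O}{6} = 1 - \frac{-5 - 12 - 6 O}{6} = 1 - \frac{-17 - 6 O}{6} = 1 + \left(\frac{17}{6} + O\right) = \frac{23}{6} + O$)
$\left(425 + X{\left(-14,1 \right)}\right) \left(-152 + 274\right) = \left(425 + \left(\frac{23}{6} + 1\right)\right) \left(-152 + 274\right) = \left(425 + \frac{29}{6}\right) 122 = \frac{2579}{6} \cdot 122 = \frac{157319}{3}$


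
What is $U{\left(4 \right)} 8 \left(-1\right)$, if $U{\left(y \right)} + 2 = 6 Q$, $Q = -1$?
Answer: $64$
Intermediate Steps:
$U{\left(y \right)} = -8$ ($U{\left(y \right)} = -2 + 6 \left(-1\right) = -2 - 6 = -8$)
$U{\left(4 \right)} 8 \left(-1\right) = \left(-8\right) 8 \left(-1\right) = \left(-64\right) \left(-1\right) = 64$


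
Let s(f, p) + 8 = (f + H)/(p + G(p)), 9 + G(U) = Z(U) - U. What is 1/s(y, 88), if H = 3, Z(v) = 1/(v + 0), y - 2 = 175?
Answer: -791/22168 ≈ -0.035682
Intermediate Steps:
y = 177 (y = 2 + 175 = 177)
Z(v) = 1/v
G(U) = -9 + 1/U - U (G(U) = -9 + (1/U - U) = -9 + 1/U - U)
s(f, p) = -8 + (3 + f)/(-9 + 1/p) (s(f, p) = -8 + (f + 3)/(p + (-9 + 1/p - p)) = -8 + (3 + f)/(-9 + 1/p))
1/s(y, 88) = 1/((8 - 75*88 - 1*177*88)/(-1 + 9*88)) = 1/((8 - 6600 - 15576)/(-1 + 792)) = 1/(-22168/791) = -791/22168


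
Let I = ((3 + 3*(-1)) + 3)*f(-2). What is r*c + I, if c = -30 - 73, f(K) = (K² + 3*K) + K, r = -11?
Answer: 1121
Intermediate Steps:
f(K) = K² + 4*K
c = -103
I = -12 (I = ((3 + 3*(-1)) + 3)*(-2*(4 - 2)) = ((3 - 3) + 3)*(-2*2) = (0 + 3)*(-4) = 3*(-4) = -12)
r*c + I = -11*(-103) - 12 = 1133 - 12 = 1121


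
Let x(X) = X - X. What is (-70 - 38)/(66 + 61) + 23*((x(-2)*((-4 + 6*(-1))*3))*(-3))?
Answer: -108/127 ≈ -0.85039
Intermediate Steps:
x(X) = 0
(-70 - 38)/(66 + 61) + 23*((x(-2)*((-4 + 6*(-1))*3))*(-3)) = (-70 - 38)/(66 + 61) + 23*((0*((-4 + 6*(-1))*3))*(-3)) = -108/127 + 23*((0*((-4 - 6)*3))*(-3)) = -108*1/127 + 23*((0*(-10*3))*(-3)) = -108/127 + 23*((0*(-30))*(-3)) = -108/127 + 23*(0*(-3)) = -108/127 + 23*0 = -108/127 + 0 = -108/127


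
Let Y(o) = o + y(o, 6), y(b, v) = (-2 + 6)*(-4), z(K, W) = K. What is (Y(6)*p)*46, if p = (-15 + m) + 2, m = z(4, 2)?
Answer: 4140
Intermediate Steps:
y(b, v) = -16 (y(b, v) = 4*(-4) = -16)
m = 4
Y(o) = -16 + o (Y(o) = o - 16 = -16 + o)
p = -9 (p = (-15 + 4) + 2 = -11 + 2 = -9)
(Y(6)*p)*46 = ((-16 + 6)*(-9))*46 = -10*(-9)*46 = 90*46 = 4140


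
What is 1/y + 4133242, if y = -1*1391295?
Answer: 5750558928389/1391295 ≈ 4.1332e+6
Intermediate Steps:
y = -1391295
1/y + 4133242 = 1/(-1391295) + 4133242 = -1/1391295 + 4133242 = 5750558928389/1391295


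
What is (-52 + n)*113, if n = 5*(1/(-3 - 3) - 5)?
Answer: -52771/6 ≈ -8795.2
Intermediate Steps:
n = -155/6 (n = 5*(1/(-6) - 5) = 5*(-⅙ - 5) = 5*(-31/6) = -155/6 ≈ -25.833)
(-52 + n)*113 = (-52 - 155/6)*113 = -467/6*113 = -52771/6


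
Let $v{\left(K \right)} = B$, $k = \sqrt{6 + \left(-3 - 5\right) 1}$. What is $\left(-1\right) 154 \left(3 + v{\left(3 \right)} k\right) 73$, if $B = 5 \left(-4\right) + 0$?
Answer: $-33726 + 224840 i \sqrt{2} \approx -33726.0 + 3.1797 \cdot 10^{5} i$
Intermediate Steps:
$B = -20$ ($B = -20 + 0 = -20$)
$k = i \sqrt{2}$ ($k = \sqrt{6 - 8} = \sqrt{-2} = i \sqrt{2} \approx 1.4142 i$)
$v{\left(K \right)} = -20$
$\left(-1\right) 154 \left(3 + v{\left(3 \right)} k\right) 73 = \left(-1\right) 154 \left(3 - 20 i \sqrt{2}\right) 73 = - 154 \left(3 - 20 i \sqrt{2}\right) 73 = \left(-462 + 3080 i \sqrt{2}\right) 73 = -33726 + 224840 i \sqrt{2}$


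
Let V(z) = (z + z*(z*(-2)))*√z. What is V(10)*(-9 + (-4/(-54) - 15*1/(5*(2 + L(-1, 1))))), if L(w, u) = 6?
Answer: 190855*√10/108 ≈ 5588.3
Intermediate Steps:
V(z) = √z*(z - 2*z²) (V(z) = (z + z*(-2*z))*√z = (z - 2*z²)*√z = √z*(z - 2*z²))
V(10)*(-9 + (-4/(-54) - 15*1/(5*(2 + L(-1, 1))))) = (10^(3/2)*(1 - 2*10))*(-9 + (-4/(-54) - 15*1/(5*(2 + 6)))) = ((10*√10)*(1 - 20))*(-9 + (-4*(-1/54) - 15/(5*8))) = ((10*√10)*(-19))*(-9 + (2/27 - 15/40)) = (-190*√10)*(-9 + (2/27 - 15*1/40)) = (-190*√10)*(-9 + (2/27 - 3/8)) = (-190*√10)*(-9 - 65/216) = -190*√10*(-2009/216) = 190855*√10/108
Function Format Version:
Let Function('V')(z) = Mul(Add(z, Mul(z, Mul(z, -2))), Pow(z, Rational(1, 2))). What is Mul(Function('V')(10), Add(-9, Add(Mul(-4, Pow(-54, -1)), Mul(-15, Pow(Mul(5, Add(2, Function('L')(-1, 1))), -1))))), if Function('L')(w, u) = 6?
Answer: Mul(Rational(190855, 108), Pow(10, Rational(1, 2))) ≈ 5588.3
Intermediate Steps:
Function('V')(z) = Mul(Pow(z, Rational(1, 2)), Add(z, Mul(-2, Pow(z, 2)))) (Function('V')(z) = Mul(Add(z, Mul(z, Mul(-2, z))), Pow(z, Rational(1, 2))) = Mul(Add(z, Mul(-2, Pow(z, 2))), Pow(z, Rational(1, 2))) = Mul(Pow(z, Rational(1, 2)), Add(z, Mul(-2, Pow(z, 2)))))
Mul(Function('V')(10), Add(-9, Add(Mul(-4, Pow(-54, -1)), Mul(-15, Pow(Mul(5, Add(2, Function('L')(-1, 1))), -1))))) = Mul(Mul(Pow(10, Rational(3, 2)), Add(1, Mul(-2, 10))), Add(-9, Add(Mul(-4, Pow(-54, -1)), Mul(-15, Pow(Mul(5, Add(2, 6)), -1))))) = Mul(Mul(Mul(10, Pow(10, Rational(1, 2))), Add(1, -20)), Add(-9, Add(Mul(-4, Rational(-1, 54)), Mul(-15, Pow(Mul(5, 8), -1))))) = Mul(Mul(Mul(10, Pow(10, Rational(1, 2))), -19), Add(-9, Add(Rational(2, 27), Mul(-15, Pow(40, -1))))) = Mul(Mul(-190, Pow(10, Rational(1, 2))), Add(-9, Add(Rational(2, 27), Mul(-15, Rational(1, 40))))) = Mul(Mul(-190, Pow(10, Rational(1, 2))), Add(-9, Add(Rational(2, 27), Rational(-3, 8)))) = Mul(Mul(-190, Pow(10, Rational(1, 2))), Add(-9, Rational(-65, 216))) = Mul(Mul(-190, Pow(10, Rational(1, 2))), Rational(-2009, 216)) = Mul(Rational(190855, 108), Pow(10, Rational(1, 2)))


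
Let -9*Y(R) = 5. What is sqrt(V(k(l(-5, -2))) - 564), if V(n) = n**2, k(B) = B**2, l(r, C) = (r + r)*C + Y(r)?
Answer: sqrt(934190221)/81 ≈ 377.34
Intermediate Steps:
Y(R) = -5/9 (Y(R) = -1/9*5 = -5/9)
l(r, C) = -5/9 + 2*C*r (l(r, C) = (r + r)*C - 5/9 = (2*r)*C - 5/9 = 2*C*r - 5/9 = -5/9 + 2*C*r)
sqrt(V(k(l(-5, -2))) - 564) = sqrt(((-5/9 + 2*(-2)*(-5))**2)**2 - 564) = sqrt(((-5/9 + 20)**2)**2 - 564) = sqrt(((175/9)**2)**2 - 564) = sqrt((30625/81)**2 - 564) = sqrt(937890625/6561 - 564) = sqrt(934190221/6561) = sqrt(934190221)/81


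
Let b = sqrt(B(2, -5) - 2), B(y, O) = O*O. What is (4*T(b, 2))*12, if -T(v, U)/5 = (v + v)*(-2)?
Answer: 960*sqrt(23) ≈ 4604.0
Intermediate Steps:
B(y, O) = O**2
b = sqrt(23) (b = sqrt((-5)**2 - 2) = sqrt(25 - 2) = sqrt(23) ≈ 4.7958)
T(v, U) = 20*v (T(v, U) = -5*(v + v)*(-2) = -5*2*v*(-2) = -(-20)*v = 20*v)
(4*T(b, 2))*12 = (4*(20*sqrt(23)))*12 = (80*sqrt(23))*12 = 960*sqrt(23)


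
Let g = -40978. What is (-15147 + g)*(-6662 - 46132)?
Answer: 2963063250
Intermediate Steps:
(-15147 + g)*(-6662 - 46132) = (-15147 - 40978)*(-6662 - 46132) = -56125*(-52794) = 2963063250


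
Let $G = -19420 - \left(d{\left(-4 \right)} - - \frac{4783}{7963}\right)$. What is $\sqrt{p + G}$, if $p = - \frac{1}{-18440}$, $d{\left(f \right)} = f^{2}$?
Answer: $\frac{i \sqrt{104769671940984278110}}{73418860} \approx 139.42 i$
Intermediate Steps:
$G = - \frac{154773651}{7963}$ ($G = -19420 - \left(\left(-4\right)^{2} - - \frac{4783}{7963}\right) = -19420 - \left(16 - \left(-4783\right) \frac{1}{7963}\right) = -19420 - \left(16 - - \frac{4783}{7963}\right) = -19420 - \left(16 + \frac{4783}{7963}\right) = -19420 - \frac{132191}{7963} = - \frac{154773651}{7963} \approx -19437.0$)
$p = \frac{1}{18440}$ ($p = \left(-1\right) \left(- \frac{1}{18440}\right) = \frac{1}{18440} \approx 5.423 \cdot 10^{-5}$)
$\sqrt{p + G} = \sqrt{\frac{1}{18440} - \frac{154773651}{7963}} = \sqrt{- \frac{2854026116477}{146837720}} = \frac{i \sqrt{104769671940984278110}}{73418860}$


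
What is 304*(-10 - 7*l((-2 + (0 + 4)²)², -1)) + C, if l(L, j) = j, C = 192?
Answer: -720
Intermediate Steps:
304*(-10 - 7*l((-2 + (0 + 4)²)², -1)) + C = 304*(-10 - 7*(-1)) + 192 = 304*(-10 + 7) + 192 = 304*(-3) + 192 = -912 + 192 = -720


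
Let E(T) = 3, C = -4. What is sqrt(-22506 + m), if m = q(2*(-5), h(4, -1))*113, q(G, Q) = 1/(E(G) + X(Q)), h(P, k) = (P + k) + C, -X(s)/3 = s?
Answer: I*sqrt(809538)/6 ≈ 149.96*I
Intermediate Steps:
X(s) = -3*s
h(P, k) = -4 + P + k (h(P, k) = (P + k) - 4 = -4 + P + k)
q(G, Q) = 1/(3 - 3*Q)
m = 113/6 (m = -1/(-3 + 3*(-4 + 4 - 1))*113 = -1/(-3 + 3*(-1))*113 = -1/(-3 - 3)*113 = -1/(-6)*113 = -1*(-1/6)*113 = (1/6)*113 = 113/6 ≈ 18.833)
sqrt(-22506 + m) = sqrt(-22506 + 113/6) = sqrt(-134923/6) = I*sqrt(809538)/6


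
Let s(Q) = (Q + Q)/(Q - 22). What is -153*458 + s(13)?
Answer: -630692/9 ≈ -70077.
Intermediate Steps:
s(Q) = 2*Q/(-22 + Q) (s(Q) = (2*Q)/(-22 + Q) = 2*Q/(-22 + Q))
-153*458 + s(13) = -153*458 + 2*13/(-22 + 13) = -70074 + 2*13/(-9) = -70074 + 2*13*(-1/9) = -70074 - 26/9 = -630692/9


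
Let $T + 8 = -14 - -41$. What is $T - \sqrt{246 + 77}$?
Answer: $19 - \sqrt{323} \approx 1.0278$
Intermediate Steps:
$T = 19$ ($T = -8 - -27 = -8 + \left(-14 + 41\right) = -8 + 27 = 19$)
$T - \sqrt{246 + 77} = 19 - \sqrt{246 + 77} = 19 - \sqrt{323}$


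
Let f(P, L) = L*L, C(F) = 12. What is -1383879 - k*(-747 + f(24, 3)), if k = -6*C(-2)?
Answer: -1437015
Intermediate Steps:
f(P, L) = L²
k = -72 (k = -6*12 = -72)
-1383879 - k*(-747 + f(24, 3)) = -1383879 - (-72)*(-747 + 3²) = -1383879 - (-72)*(-747 + 9) = -1383879 - (-72)*(-738) = -1383879 - 1*53136 = -1383879 - 53136 = -1437015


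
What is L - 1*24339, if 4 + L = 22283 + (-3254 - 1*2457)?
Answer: -7771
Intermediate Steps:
L = 16568 (L = -4 + (22283 + (-3254 - 1*2457)) = -4 + (22283 + (-3254 - 2457)) = -4 + (22283 - 5711) = -4 + 16572 = 16568)
L - 1*24339 = 16568 - 1*24339 = 16568 - 24339 = -7771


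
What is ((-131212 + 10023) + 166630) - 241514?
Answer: -196073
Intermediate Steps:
((-131212 + 10023) + 166630) - 241514 = (-121189 + 166630) - 241514 = 45441 - 241514 = -196073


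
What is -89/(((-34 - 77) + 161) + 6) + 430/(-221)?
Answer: -43749/12376 ≈ -3.5350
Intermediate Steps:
-89/(((-34 - 77) + 161) + 6) + 430/(-221) = -89/((-111 + 161) + 6) + 430*(-1/221) = -89/(50 + 6) - 430/221 = -89/56 - 430/221 = -43749/12376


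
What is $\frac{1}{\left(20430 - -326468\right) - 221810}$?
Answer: $\frac{1}{125088} \approx 7.9944 \cdot 10^{-6}$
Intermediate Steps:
$\frac{1}{\left(20430 - -326468\right) - 221810} = \frac{1}{\left(20430 + 326468\right) - 221810} = \frac{1}{346898 - 221810} = \frac{1}{125088}$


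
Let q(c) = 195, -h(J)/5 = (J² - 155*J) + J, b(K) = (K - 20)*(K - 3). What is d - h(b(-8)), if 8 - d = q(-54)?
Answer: 236973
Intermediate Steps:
b(K) = (-20 + K)*(-3 + K)
h(J) = -5*J² + 770*J (h(J) = -5*((J² - 155*J) + J) = -5*(J² - 154*J) = -5*J² + 770*J)
d = -187 (d = 8 - 1*195 = 8 - 195 = -187)
d - h(b(-8)) = -187 - 5*(60 + (-8)² - 23*(-8))*(154 - (60 + (-8)² - 23*(-8))) = -187 - 5*(60 + 64 + 184)*(154 - (60 + 64 + 184)) = -187 - 5*308*(154 - 1*308) = -187 - 5*308*(154 - 308) = -187 - 5*308*(-154) = -187 - 1*(-237160) = -187 + 237160 = 236973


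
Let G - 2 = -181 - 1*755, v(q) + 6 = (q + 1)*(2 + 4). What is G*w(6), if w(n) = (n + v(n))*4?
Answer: -156912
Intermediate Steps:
v(q) = 6*q (v(q) = -6 + (q + 1)*(2 + 4) = -6 + (1 + q)*6 = -6 + (6 + 6*q) = 6*q)
G = -934 (G = 2 + (-181 - 1*755) = 2 + (-181 - 755) = 2 - 936 = -934)
w(n) = 28*n (w(n) = (n + 6*n)*4 = (7*n)*4 = 28*n)
G*w(6) = -26152*6 = -934*168 = -156912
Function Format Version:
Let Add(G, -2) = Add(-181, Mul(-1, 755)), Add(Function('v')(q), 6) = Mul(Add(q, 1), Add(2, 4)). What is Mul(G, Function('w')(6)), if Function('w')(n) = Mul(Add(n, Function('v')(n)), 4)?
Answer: -156912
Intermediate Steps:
Function('v')(q) = Mul(6, q) (Function('v')(q) = Add(-6, Mul(Add(q, 1), Add(2, 4))) = Add(-6, Mul(Add(1, q), 6)) = Add(-6, Add(6, Mul(6, q))) = Mul(6, q))
G = -934 (G = Add(2, Add(-181, Mul(-1, 755))) = Add(2, Add(-181, -755)) = Add(2, -936) = -934)
Function('w')(n) = Mul(28, n) (Function('w')(n) = Mul(Add(n, Mul(6, n)), 4) = Mul(Mul(7, n), 4) = Mul(28, n))
Mul(G, Function('w')(6)) = Mul(-934, Mul(28, 6)) = Mul(-934, 168) = -156912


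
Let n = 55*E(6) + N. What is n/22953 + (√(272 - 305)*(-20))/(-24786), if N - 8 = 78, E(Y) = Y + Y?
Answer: 746/22953 + 10*I*√33/12393 ≈ 0.032501 + 0.0046353*I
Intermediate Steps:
E(Y) = 2*Y
N = 86 (N = 8 + 78 = 86)
n = 746 (n = 55*(2*6) + 86 = 55*12 + 86 = 660 + 86 = 746)
n/22953 + (√(272 - 305)*(-20))/(-24786) = 746/22953 + (√(272 - 305)*(-20))/(-24786) = 746*(1/22953) + (√(-33)*(-20))*(-1/24786) = 746/22953 + ((I*√33)*(-20))*(-1/24786) = 746/22953 - 20*I*√33*(-1/24786) = 746/22953 + 10*I*√33/12393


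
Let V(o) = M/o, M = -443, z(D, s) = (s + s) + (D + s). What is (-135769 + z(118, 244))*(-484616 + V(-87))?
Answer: 1896113353977/29 ≈ 6.5383e+10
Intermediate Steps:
z(D, s) = D + 3*s (z(D, s) = 2*s + (D + s) = D + 3*s)
V(o) = -443/o
(-135769 + z(118, 244))*(-484616 + V(-87)) = (-135769 + (118 + 3*244))*(-484616 - 443/(-87)) = (-135769 + (118 + 732))*(-484616 - 443*(-1/87)) = (-135769 + 850)*(-484616 + 443/87) = -134919*(-42161149/87) = 1896113353977/29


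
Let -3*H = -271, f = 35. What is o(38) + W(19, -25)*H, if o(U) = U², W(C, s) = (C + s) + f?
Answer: 12191/3 ≈ 4063.7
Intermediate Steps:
W(C, s) = 35 + C + s (W(C, s) = (C + s) + 35 = 35 + C + s)
H = 271/3 (H = -⅓*(-271) = 271/3 ≈ 90.333)
o(38) + W(19, -25)*H = 38² + (35 + 19 - 25)*(271/3) = 1444 + 29*(271/3) = 1444 + 7859/3 = 12191/3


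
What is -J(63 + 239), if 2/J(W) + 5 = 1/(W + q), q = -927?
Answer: 625/1563 ≈ 0.39987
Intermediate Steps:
J(W) = 2/(-5 + 1/(-927 + W)) (J(W) = 2/(-5 + 1/(W - 927)) = 2/(-5 + 1/(-927 + W)))
-J(63 + 239) = -2*(927 - (63 + 239))/(-4636 + 5*(63 + 239)) = -2*(927 - 1*302)/(-4636 + 5*302) = -2*(927 - 302)/(-4636 + 1510) = -2*625/(-3126) = -2*(-1)*625/3126 = -1*(-625/1563) = 625/1563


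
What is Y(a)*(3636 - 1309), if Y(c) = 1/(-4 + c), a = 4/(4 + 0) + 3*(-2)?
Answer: -2327/9 ≈ -258.56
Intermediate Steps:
a = -5 (a = 4/4 - 6 = 4*(1/4) - 6 = 1 - 6 = -5)
Y(a)*(3636 - 1309) = (3636 - 1309)/(-4 - 5) = 2327/(-9) = -1/9*2327 = -2327/9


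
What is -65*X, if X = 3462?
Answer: -225030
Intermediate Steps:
-65*X = -65*3462 = -225030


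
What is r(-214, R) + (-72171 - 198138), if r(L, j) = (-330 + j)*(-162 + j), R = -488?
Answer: 261391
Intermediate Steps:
r(-214, R) + (-72171 - 198138) = (53460 + (-488)² - 492*(-488)) + (-72171 - 198138) = (53460 + 238144 + 240096) - 270309 = 531700 - 270309 = 261391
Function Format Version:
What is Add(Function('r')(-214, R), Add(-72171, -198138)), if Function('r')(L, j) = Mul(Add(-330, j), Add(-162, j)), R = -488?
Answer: 261391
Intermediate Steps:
Add(Function('r')(-214, R), Add(-72171, -198138)) = Add(Add(53460, Pow(-488, 2), Mul(-492, -488)), Add(-72171, -198138)) = Add(Add(53460, 238144, 240096), -270309) = Add(531700, -270309) = 261391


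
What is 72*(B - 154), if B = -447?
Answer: -43272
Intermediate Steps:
72*(B - 154) = 72*(-447 - 154) = 72*(-601) = -43272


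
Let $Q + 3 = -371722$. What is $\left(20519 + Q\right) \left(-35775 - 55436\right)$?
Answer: $32033850466$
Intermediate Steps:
$Q = -371725$ ($Q = -3 - 371722 = -371725$)
$\left(20519 + Q\right) \left(-35775 - 55436\right) = \left(20519 - 371725\right) \left(-35775 - 55436\right) = \left(-351206\right) \left(-91211\right) = 32033850466$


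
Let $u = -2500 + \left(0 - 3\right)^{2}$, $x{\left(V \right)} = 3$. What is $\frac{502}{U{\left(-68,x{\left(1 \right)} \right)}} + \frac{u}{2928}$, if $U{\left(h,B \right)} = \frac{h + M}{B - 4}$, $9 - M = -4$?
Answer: $\frac{1332851}{161040} \approx 8.2765$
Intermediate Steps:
$M = 13$ ($M = 9 - -4 = 9 + 4 = 13$)
$U{\left(h,B \right)} = \frac{13 + h}{-4 + B}$ ($U{\left(h,B \right)} = \frac{h + 13}{B - 4} = \frac{13 + h}{-4 + B}$)
$u = -2491$ ($u = -2500 + \left(-3\right)^{2} = -2500 + 9 = -2491$)
$\frac{502}{U{\left(-68,x{\left(1 \right)} \right)}} + \frac{u}{2928} = \frac{502}{\frac{1}{-4 + 3} \left(13 - 68\right)} - \frac{2491}{2928} = \frac{502}{\frac{1}{-1} \left(-55\right)} - \frac{2491}{2928} = \frac{502}{\left(-1\right) \left(-55\right)} - \frac{2491}{2928} = \frac{502}{55} - \frac{2491}{2928} = \frac{1332851}{161040}$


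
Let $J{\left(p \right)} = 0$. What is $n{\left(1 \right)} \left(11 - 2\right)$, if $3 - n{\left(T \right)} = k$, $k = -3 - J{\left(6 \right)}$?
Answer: $54$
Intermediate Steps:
$k = -3$ ($k = -3 - 0 = -3 + 0 = -3$)
$n{\left(T \right)} = 6$ ($n{\left(T \right)} = 3 - -3 = 3 + 3 = 6$)
$n{\left(1 \right)} \left(11 - 2\right) = 6 \left(11 - 2\right) = 6 \cdot 9 = 54$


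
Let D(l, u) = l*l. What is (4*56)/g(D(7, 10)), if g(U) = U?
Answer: 32/7 ≈ 4.5714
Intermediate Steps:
D(l, u) = l²
(4*56)/g(D(7, 10)) = (4*56)/(7²) = 224/49 = 224*(1/49) = 32/7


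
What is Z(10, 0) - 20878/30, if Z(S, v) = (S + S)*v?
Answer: -10439/15 ≈ -695.93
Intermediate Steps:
Z(S, v) = 2*S*v (Z(S, v) = (2*S)*v = 2*S*v)
Z(10, 0) - 20878/30 = 2*10*0 - 20878/30 = 0 - 20878/30 = 0 - 146*143/30 = 0 - 10439/15 = -10439/15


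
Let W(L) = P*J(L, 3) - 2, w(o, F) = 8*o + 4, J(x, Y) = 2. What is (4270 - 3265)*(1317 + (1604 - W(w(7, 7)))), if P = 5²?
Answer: 2887365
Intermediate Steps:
P = 25
w(o, F) = 4 + 8*o
W(L) = 48 (W(L) = 25*2 - 2 = 50 - 2 = 48)
(4270 - 3265)*(1317 + (1604 - W(w(7, 7)))) = (4270 - 3265)*(1317 + (1604 - 1*48)) = 1005*(1317 + (1604 - 48)) = 1005*(1317 + 1556) = 1005*2873 = 2887365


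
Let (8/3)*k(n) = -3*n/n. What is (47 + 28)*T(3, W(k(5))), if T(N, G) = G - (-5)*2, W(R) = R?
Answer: 5325/8 ≈ 665.63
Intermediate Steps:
k(n) = -9/8 (k(n) = 3*(-3*n/n)/8 = 3*(-3*1)/8 = (3/8)*(-3) = -9/8)
T(N, G) = 10 + G (T(N, G) = G - 1*(-10) = G + 10 = 10 + G)
(47 + 28)*T(3, W(k(5))) = (47 + 28)*(10 - 9/8) = 75*(71/8) = 5325/8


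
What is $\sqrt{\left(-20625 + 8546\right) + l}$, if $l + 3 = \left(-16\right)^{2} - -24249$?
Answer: $\sqrt{12423} \approx 111.46$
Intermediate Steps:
$l = 24502$ ($l = -3 + \left(\left(-16\right)^{2} - -24249\right) = -3 + \left(256 + 24249\right) = -3 + 24505 = 24502$)
$\sqrt{\left(-20625 + 8546\right) + l} = \sqrt{\left(-20625 + 8546\right) + 24502} = \sqrt{-12079 + 24502} = \sqrt{12423}$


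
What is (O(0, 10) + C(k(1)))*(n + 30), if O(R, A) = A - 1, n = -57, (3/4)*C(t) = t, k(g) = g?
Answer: -279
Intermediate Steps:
C(t) = 4*t/3
O(R, A) = -1 + A
(O(0, 10) + C(k(1)))*(n + 30) = ((-1 + 10) + (4/3)*1)*(-57 + 30) = (9 + 4/3)*(-27) = (31/3)*(-27) = -279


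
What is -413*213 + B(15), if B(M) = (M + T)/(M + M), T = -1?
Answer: -1319528/15 ≈ -87969.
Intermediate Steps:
B(M) = (-1 + M)/(2*M) (B(M) = (M - 1)/(M + M) = (-1 + M)/((2*M)) = (-1 + M)*(1/(2*M)) = (-1 + M)/(2*M))
-413*213 + B(15) = -413*213 + (1/2)*(-1 + 15)/15 = -87969 + (1/2)*(1/15)*14 = -87969 + 7/15 = -1319528/15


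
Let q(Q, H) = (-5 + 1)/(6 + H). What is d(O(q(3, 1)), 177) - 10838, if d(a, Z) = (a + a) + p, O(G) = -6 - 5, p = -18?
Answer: -10878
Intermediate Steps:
q(Q, H) = -4/(6 + H)
O(G) = -11
d(a, Z) = -18 + 2*a (d(a, Z) = (a + a) - 18 = 2*a - 18 = -18 + 2*a)
d(O(q(3, 1)), 177) - 10838 = (-18 + 2*(-11)) - 10838 = (-18 - 22) - 10838 = -40 - 10838 = -10878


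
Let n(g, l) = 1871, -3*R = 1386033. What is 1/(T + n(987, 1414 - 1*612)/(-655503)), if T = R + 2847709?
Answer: 655503/1563832194223 ≈ 4.1916e-7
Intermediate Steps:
R = -462011 (R = -⅓*1386033 = -462011)
T = 2385698 (T = -462011 + 2847709 = 2385698)
1/(T + n(987, 1414 - 1*612)/(-655503)) = 1/(2385698 + 1871/(-655503)) = 1/(2385698 + 1871*(-1/655503)) = 1/(2385698 - 1871/655503) = 1/(1563832194223/655503) = 655503/1563832194223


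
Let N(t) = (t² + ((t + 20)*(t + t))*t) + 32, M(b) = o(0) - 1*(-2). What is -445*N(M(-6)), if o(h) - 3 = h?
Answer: -581615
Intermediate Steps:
o(h) = 3 + h
M(b) = 5 (M(b) = (3 + 0) - 1*(-2) = 3 + 2 = 5)
N(t) = 32 + t² + 2*t²*(20 + t) (N(t) = (t² + ((20 + t)*(2*t))*t) + 32 = (t² + (2*t*(20 + t))*t) + 32 = (t² + 2*t²*(20 + t)) + 32 = 32 + t² + 2*t²*(20 + t))
-445*N(M(-6)) = -445*(32 + 2*5³ + 41*5²) = -445*(32 + 2*125 + 41*25) = -445*(32 + 250 + 1025) = -445*1307 = -581615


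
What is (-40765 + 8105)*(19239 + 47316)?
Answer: -2173686300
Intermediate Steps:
(-40765 + 8105)*(19239 + 47316) = -32660*66555 = -2173686300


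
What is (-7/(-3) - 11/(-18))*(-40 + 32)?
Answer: -212/9 ≈ -23.556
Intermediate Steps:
(-7/(-3) - 11/(-18))*(-40 + 32) = (-7*(-⅓) - 11*(-1/18))*(-8) = (7/3 + 11/18)*(-8) = (53/18)*(-8) = -212/9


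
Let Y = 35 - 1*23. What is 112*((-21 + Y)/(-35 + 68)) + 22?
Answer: -94/11 ≈ -8.5455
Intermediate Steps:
Y = 12 (Y = 35 - 23 = 12)
112*((-21 + Y)/(-35 + 68)) + 22 = 112*((-21 + 12)/(-35 + 68)) + 22 = 112*(-9/33) + 22 = 112*(-9*1/33) + 22 = 112*(-3/11) + 22 = -336/11 + 22 = -94/11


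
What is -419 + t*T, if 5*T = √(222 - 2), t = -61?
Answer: -419 - 122*√55/5 ≈ -599.96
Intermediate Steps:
T = 2*√55/5 (T = √(222 - 2)/5 = √220/5 = (2*√55)/5 = 2*√55/5 ≈ 2.9665)
-419 + t*T = -419 - 122*√55/5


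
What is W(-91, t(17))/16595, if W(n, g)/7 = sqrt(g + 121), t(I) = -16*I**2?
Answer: 7*I*sqrt(4503)/16595 ≈ 0.028306*I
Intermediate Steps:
W(n, g) = 7*sqrt(121 + g) (W(n, g) = 7*sqrt(g + 121) = 7*sqrt(121 + g))
W(-91, t(17))/16595 = (7*sqrt(121 - 16*17**2))/16595 = (7*sqrt(121 - 16*289))*(1/16595) = (7*sqrt(121 - 4624))*(1/16595) = (7*sqrt(-4503))*(1/16595) = (7*(I*sqrt(4503)))*(1/16595) = (7*I*sqrt(4503))*(1/16595) = 7*I*sqrt(4503)/16595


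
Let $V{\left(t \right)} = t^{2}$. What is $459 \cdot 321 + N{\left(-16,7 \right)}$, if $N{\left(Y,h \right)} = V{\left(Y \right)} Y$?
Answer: $143243$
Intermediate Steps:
$N{\left(Y,h \right)} = Y^{3}$ ($N{\left(Y,h \right)} = Y^{2} Y = Y^{3}$)
$459 \cdot 321 + N{\left(-16,7 \right)} = 459 \cdot 321 + \left(-16\right)^{3} = 147339 - 4096 = 143243$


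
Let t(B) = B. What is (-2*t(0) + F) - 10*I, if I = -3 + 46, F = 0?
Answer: -430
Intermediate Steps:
I = 43
(-2*t(0) + F) - 10*I = (-2*0 + 0) - 10*43 = (0 + 0) - 430 = 0 - 430 = -430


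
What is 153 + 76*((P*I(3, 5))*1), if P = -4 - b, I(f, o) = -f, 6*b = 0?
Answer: 1065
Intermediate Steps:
b = 0 (b = (⅙)*0 = 0)
P = -4 (P = -4 - 1*0 = -4 + 0 = -4)
153 + 76*((P*I(3, 5))*1) = 153 + 76*(-(-4)*3*1) = 153 + 76*(-4*(-3)*1) = 153 + 76*(12*1) = 153 + 76*12 = 153 + 912 = 1065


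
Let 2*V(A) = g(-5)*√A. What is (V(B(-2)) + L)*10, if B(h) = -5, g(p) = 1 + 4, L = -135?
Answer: -1350 + 25*I*√5 ≈ -1350.0 + 55.902*I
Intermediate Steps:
g(p) = 5
V(A) = 5*√A/2 (V(A) = (5*√A)/2 = 5*√A/2)
(V(B(-2)) + L)*10 = (5*√(-5)/2 - 135)*10 = (5*(I*√5)/2 - 135)*10 = (5*I*√5/2 - 135)*10 = (-135 + 5*I*√5/2)*10 = -1350 + 25*I*√5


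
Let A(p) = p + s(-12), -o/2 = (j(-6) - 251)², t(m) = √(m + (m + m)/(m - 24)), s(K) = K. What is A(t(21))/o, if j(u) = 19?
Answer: 3/26912 - √7/107648 ≈ 8.6897e-5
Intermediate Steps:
t(m) = √(m + 2*m/(-24 + m)) (t(m) = √(m + (2*m)/(-24 + m)) = √(m + 2*m/(-24 + m)))
o = -107648 (o = -2*(19 - 251)² = -2*(-232)² = -2*53824 = -107648)
A(p) = -12 + p (A(p) = p - 12 = -12 + p)
A(t(21))/o = (-12 + √(21*(-22 + 21)/(-24 + 21)))/(-107648) = (-12 + √(21*(-1)/(-3)))*(-1/107648) = (-12 + √(21*(-⅓)*(-1)))*(-1/107648) = (-12 + √7)*(-1/107648) = 3/26912 - √7/107648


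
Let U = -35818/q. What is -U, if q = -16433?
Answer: -35818/16433 ≈ -2.1796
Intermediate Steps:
U = 35818/16433 (U = -35818/(-16433) = -35818*(-1/16433) = 35818/16433 ≈ 2.1796)
-U = -1*35818/16433 = -35818/16433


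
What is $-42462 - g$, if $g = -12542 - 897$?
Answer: $-29023$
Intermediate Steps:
$g = -13439$ ($g = -12542 - 897 = -13439$)
$-42462 - g = -42462 - -13439 = -42462 + 13439 = -29023$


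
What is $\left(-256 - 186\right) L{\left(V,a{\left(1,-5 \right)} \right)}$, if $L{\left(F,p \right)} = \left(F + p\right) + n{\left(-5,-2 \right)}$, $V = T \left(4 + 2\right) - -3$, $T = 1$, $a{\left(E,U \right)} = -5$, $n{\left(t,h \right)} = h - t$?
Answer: $-3094$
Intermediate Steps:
$V = 9$ ($V = 1 \left(4 + 2\right) - -3 = 1 \cdot 6 + 3 = 6 + 3 = 9$)
$L{\left(F,p \right)} = 3 + F + p$ ($L{\left(F,p \right)} = \left(F + p\right) - -3 = \left(F + p\right) + \left(-2 + 5\right) = \left(F + p\right) + 3 = 3 + F + p$)
$\left(-256 - 186\right) L{\left(V,a{\left(1,-5 \right)} \right)} = \left(-256 - 186\right) \left(3 + 9 - 5\right) = \left(-256 - 186\right) 7 = \left(-442\right) 7 = -3094$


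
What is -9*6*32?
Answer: -1728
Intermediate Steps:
-9*6*32 = -54*32 = -1728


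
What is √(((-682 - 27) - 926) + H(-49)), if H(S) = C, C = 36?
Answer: I*√1599 ≈ 39.987*I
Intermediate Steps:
H(S) = 36
√(((-682 - 27) - 926) + H(-49)) = √(((-682 - 27) - 926) + 36) = √((-709 - 926) + 36) = √(-1635 + 36) = √(-1599) = I*√1599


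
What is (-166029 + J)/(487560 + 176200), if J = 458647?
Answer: 146309/331880 ≈ 0.44085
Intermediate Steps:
(-166029 + J)/(487560 + 176200) = (-166029 + 458647)/(487560 + 176200) = 292618/663760 = 292618*(1/663760) = 146309/331880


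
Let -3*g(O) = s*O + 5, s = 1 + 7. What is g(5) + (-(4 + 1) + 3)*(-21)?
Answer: 27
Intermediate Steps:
s = 8
g(O) = -5/3 - 8*O/3 (g(O) = -(8*O + 5)/3 = -(5 + 8*O)/3 = -5/3 - 8*O/3)
g(5) + (-(4 + 1) + 3)*(-21) = (-5/3 - 8/3*5) + (-(4 + 1) + 3)*(-21) = (-5/3 - 40/3) + (-1*5 + 3)*(-21) = -15 + (-5 + 3)*(-21) = -15 - 2*(-21) = -15 + 42 = 27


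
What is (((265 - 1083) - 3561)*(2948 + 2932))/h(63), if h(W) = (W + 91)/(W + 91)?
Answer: -25748520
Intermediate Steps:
h(W) = 1 (h(W) = (91 + W)/(91 + W) = 1)
(((265 - 1083) - 3561)*(2948 + 2932))/h(63) = (((265 - 1083) - 3561)*(2948 + 2932))/1 = ((-818 - 3561)*5880)*1 = -4379*5880*1 = -25748520*1 = -25748520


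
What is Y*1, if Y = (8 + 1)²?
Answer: 81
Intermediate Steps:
Y = 81 (Y = 9² = 81)
Y*1 = 81*1 = 81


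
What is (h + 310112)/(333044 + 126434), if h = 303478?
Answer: 306795/229739 ≈ 1.3354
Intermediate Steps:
(h + 310112)/(333044 + 126434) = (303478 + 310112)/(333044 + 126434) = 613590/459478 = 613590*(1/459478) = 306795/229739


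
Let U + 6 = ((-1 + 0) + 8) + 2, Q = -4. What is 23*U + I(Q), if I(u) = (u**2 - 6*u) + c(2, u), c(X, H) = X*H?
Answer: 101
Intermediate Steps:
c(X, H) = H*X
U = 3 (U = -6 + (((-1 + 0) + 8) + 2) = -6 + ((-1 + 8) + 2) = -6 + (7 + 2) = -6 + 9 = 3)
I(u) = u**2 - 4*u (I(u) = (u**2 - 6*u) + u*2 = (u**2 - 6*u) + 2*u = u**2 - 4*u)
23*U + I(Q) = 23*3 - 4*(-4 - 4) = 69 - 4*(-8) = 69 + 32 = 101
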